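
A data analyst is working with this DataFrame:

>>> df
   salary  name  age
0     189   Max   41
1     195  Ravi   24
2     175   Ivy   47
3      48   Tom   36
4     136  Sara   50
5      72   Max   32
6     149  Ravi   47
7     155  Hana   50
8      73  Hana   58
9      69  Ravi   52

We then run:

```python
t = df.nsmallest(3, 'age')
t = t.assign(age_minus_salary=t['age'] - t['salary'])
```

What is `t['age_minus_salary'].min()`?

take 3 rows with smallest age:
   salary  name  age
1     195  Ravi   24
5      72   Max   32
3      48   Tom   36
add column age_minus_salary = t['age'] - t['salary']:
   salary  name  age  age_minus_salary
1     195  Ravi   24              -171
5      72   Max   32               -40
3      48   Tom   36               -12
Taking the min of column 'age_minus_salary' gives -171.

-171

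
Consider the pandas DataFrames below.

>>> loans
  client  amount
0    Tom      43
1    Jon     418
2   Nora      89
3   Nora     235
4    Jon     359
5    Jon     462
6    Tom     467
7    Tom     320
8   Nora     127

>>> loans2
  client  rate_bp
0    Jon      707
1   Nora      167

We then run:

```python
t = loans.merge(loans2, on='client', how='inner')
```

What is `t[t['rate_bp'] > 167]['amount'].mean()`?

merge on 'client' (how='inner') → 6 rows:
  client  amount  rate_bp
0    Jon     418      707
1   Nora      89      167
2   Nora     235      167
3    Jon     359      707
4    Jon     462      707
5   Nora     127      167
filter rows where rate_bp > 167:
  client  amount  rate_bp
0    Jon     418      707
3    Jon     359      707
4    Jon     462      707

413.0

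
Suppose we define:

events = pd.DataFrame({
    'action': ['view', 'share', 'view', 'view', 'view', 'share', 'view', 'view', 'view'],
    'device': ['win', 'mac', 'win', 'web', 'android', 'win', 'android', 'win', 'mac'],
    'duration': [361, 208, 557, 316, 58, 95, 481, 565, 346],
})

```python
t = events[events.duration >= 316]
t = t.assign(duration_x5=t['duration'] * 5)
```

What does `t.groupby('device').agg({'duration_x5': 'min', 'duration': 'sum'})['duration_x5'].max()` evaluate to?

2405

filter rows where duration >= 316:
  action   device  duration
0   view      win       361
2   view      win       557
3   view      web       316
6   view  android       481
7   view      win       565
8   view      mac       346
add column duration_x5 = t['duration'] * 5:
  action   device  duration  duration_x5
0   view      win       361         1805
2   view      win       557         2785
3   view      web       316         1580
6   view  android       481         2405
7   view      win       565         2825
8   view      mac       346         1730
group by device: min(duration_x5), sum(duration):
         duration_x5  duration
device                        
android         2405       481
mac             1730       346
web             1580       316
win             1805      1483
The max of column 'duration_x5' is 2405.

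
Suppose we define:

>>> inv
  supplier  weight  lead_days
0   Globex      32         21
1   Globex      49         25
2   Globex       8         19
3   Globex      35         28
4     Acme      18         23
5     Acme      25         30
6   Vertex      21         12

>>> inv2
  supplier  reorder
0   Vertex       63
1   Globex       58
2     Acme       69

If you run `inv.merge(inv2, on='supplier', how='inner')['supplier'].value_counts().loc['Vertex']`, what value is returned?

merge on 'supplier' (how='inner') → 7 rows:
  supplier  weight  lead_days  reorder
0   Globex      32         21       58
1   Globex      49         25       58
2   Globex       8         19       58
3   Globex      35         28       58
4     Acme      18         23       69
5     Acme      25         30       69
6   Vertex      21         12       63
value_counts of supplier:
supplier
Globex    4
Acme      2
Vertex    1
Name: count, dtype: int64

1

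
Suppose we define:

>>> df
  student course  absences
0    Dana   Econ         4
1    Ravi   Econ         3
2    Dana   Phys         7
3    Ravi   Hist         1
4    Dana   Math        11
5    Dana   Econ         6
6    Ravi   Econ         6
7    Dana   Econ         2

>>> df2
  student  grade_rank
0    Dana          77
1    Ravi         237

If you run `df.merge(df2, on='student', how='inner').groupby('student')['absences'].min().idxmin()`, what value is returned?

merge on 'student' (how='inner') → 8 rows:
  student course  absences  grade_rank
0    Dana   Econ         4          77
1    Ravi   Econ         3         237
2    Dana   Phys         7          77
3    Ravi   Hist         1         237
4    Dana   Math        11          77
5    Dana   Econ         6          77
6    Ravi   Econ         6         237
7    Dana   Econ         2          77
group by student, min of absences:
student
Dana    2
Ravi    1
Name: absences, dtype: int64

Ravi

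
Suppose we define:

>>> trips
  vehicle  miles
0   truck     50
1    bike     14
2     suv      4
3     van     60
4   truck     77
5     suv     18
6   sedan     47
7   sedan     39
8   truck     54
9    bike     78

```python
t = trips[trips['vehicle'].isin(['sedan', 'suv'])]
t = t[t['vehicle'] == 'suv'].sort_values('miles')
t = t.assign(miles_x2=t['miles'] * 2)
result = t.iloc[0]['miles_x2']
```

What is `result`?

filter rows where vehicle in ['sedan', 'suv']:
  vehicle  miles
2     suv      4
5     suv     18
6   sedan     47
7   sedan     39
filter rows where vehicle == 'suv':
  vehicle  miles
2     suv      4
5     suv     18
sort by miles:
  vehicle  miles
2     suv      4
5     suv     18
add column miles_x2 = t['miles'] * 2:
  vehicle  miles  miles_x2
2     suv      4         8
5     suv     18        36

8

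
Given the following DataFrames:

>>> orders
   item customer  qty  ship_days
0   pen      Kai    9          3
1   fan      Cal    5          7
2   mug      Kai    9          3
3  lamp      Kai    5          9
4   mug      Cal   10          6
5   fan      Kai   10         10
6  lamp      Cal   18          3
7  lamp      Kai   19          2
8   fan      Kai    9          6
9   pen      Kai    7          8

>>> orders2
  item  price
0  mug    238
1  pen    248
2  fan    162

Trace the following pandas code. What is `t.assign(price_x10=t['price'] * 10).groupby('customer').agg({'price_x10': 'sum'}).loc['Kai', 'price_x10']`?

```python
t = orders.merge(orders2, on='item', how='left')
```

10580.0

merge on 'item' (how='left') → 10 rows:
   item customer  qty  ship_days  price
0   pen      Kai    9          3  248.0
1   fan      Cal    5          7  162.0
2   mug      Kai    9          3  238.0
3  lamp      Kai    5          9    NaN
4   mug      Cal   10          6  238.0
5   fan      Kai   10         10  162.0
6  lamp      Cal   18          3    NaN
7  lamp      Kai   19          2    NaN
8   fan      Kai    9          6  162.0
9   pen      Kai    7          8  248.0
add column price_x10 = t['price'] * 10:
   item customer  qty  ship_days  price  price_x10
0   pen      Kai    9          3  248.0     2480.0
1   fan      Cal    5          7  162.0     1620.0
2   mug      Kai    9          3  238.0     2380.0
3  lamp      Kai    5          9    NaN        NaN
4   mug      Cal   10          6  238.0     2380.0
5   fan      Kai   10         10  162.0     1620.0
6  lamp      Cal   18          3    NaN        NaN
7  lamp      Kai   19          2    NaN        NaN
8   fan      Kai    9          6  162.0     1620.0
9   pen      Kai    7          8  248.0     2480.0
group by customer, sum of price_x10:
          price_x10
customer           
Cal          4000.0
Kai         10580.0
The value at row 'Kai', column 'price_x10' is 10580.0.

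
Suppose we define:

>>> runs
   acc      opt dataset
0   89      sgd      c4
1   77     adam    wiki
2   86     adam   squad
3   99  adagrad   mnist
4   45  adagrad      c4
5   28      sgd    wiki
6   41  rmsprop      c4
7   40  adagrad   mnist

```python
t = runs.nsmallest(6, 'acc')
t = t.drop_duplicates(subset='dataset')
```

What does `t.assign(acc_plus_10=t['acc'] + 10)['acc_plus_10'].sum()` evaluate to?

take 6 rows with smallest acc:
   acc      opt dataset
5   28      sgd    wiki
7   40  adagrad   mnist
6   41  rmsprop      c4
4   45  adagrad      c4
1   77     adam    wiki
2   86     adam   squad
drop duplicate dataset (keep=first):
   acc      opt dataset
5   28      sgd    wiki
7   40  adagrad   mnist
6   41  rmsprop      c4
2   86     adam   squad
add column acc_plus_10 = t['acc'] + 10:
   acc      opt dataset  acc_plus_10
5   28      sgd    wiki           38
7   40  adagrad   mnist           50
6   41  rmsprop      c4           51
2   86     adam   squad           96
Hence 235.

235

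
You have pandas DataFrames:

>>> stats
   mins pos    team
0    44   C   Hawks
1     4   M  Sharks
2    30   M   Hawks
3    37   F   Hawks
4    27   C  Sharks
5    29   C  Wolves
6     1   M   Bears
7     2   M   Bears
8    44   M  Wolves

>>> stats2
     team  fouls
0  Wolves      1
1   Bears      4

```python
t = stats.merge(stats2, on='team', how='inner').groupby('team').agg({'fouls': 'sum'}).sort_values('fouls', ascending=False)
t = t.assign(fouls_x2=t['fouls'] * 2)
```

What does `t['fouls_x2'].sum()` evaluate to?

20

merge on 'team' (how='inner') → 4 rows:
   mins pos    team  fouls
0    29   C  Wolves      1
1     1   M   Bears      4
2     2   M   Bears      4
3    44   M  Wolves      1
group by team, sum of fouls:
        fouls
team         
Bears       8
Wolves      2
sort by fouls descending:
        fouls
team         
Bears       8
Wolves      2
add column fouls_x2 = t['fouls'] * 2:
        fouls  fouls_x2
team                   
Bears       8        16
Wolves      2         4
Reading off the sum of column 'fouls_x2', we get 20.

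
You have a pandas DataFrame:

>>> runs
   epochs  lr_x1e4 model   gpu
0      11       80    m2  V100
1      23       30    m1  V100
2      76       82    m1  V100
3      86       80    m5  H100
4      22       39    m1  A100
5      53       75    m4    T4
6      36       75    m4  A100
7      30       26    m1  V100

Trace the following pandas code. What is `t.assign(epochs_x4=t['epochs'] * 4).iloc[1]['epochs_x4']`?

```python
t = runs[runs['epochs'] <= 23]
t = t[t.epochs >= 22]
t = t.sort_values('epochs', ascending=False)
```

88

filter rows where epochs <= 23:
   epochs  lr_x1e4 model   gpu
0      11       80    m2  V100
1      23       30    m1  V100
4      22       39    m1  A100
filter rows where epochs >= 22:
   epochs  lr_x1e4 model   gpu
1      23       30    m1  V100
4      22       39    m1  A100
sort by epochs descending:
   epochs  lr_x1e4 model   gpu
1      23       30    m1  V100
4      22       39    m1  A100
add column epochs_x4 = t['epochs'] * 4:
   epochs  lr_x1e4 model   gpu  epochs_x4
1      23       30    m1  V100         92
4      22       39    m1  A100         88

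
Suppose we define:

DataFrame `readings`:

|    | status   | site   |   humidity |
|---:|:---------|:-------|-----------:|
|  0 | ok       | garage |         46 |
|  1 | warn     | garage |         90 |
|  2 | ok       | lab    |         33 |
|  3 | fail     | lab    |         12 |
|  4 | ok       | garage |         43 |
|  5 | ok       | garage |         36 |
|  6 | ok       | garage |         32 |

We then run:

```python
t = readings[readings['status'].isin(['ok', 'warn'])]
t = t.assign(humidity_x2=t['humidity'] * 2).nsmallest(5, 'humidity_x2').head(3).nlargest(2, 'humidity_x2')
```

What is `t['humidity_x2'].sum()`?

138

filter rows where status in ['ok', 'warn']:
  status    site  humidity
0     ok  garage        46
1   warn  garage        90
2     ok     lab        33
4     ok  garage        43
5     ok  garage        36
6     ok  garage        32
add column humidity_x2 = t['humidity'] * 2:
  status    site  humidity  humidity_x2
0     ok  garage        46           92
1   warn  garage        90          180
2     ok     lab        33           66
4     ok  garage        43           86
5     ok  garage        36           72
6     ok  garage        32           64
take 5 rows with smallest humidity_x2:
  status    site  humidity  humidity_x2
6     ok  garage        32           64
2     ok     lab        33           66
5     ok  garage        36           72
4     ok  garage        43           86
0     ok  garage        46           92
take first 3 rows:
  status    site  humidity  humidity_x2
6     ok  garage        32           64
2     ok     lab        33           66
5     ok  garage        36           72
take 2 rows with largest humidity_x2:
  status    site  humidity  humidity_x2
5     ok  garage        36           72
2     ok     lab        33           66
Hence 138.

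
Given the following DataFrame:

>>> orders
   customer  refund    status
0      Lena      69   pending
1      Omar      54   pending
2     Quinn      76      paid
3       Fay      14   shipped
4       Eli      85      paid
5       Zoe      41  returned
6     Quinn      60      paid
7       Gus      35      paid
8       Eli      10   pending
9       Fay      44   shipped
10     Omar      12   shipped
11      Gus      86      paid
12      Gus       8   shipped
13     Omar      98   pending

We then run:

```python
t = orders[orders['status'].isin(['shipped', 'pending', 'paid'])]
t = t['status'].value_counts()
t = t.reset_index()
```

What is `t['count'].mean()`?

filter rows where status in ['shipped', 'pending', 'paid']:
   customer  refund   status
0      Lena      69  pending
1      Omar      54  pending
2     Quinn      76     paid
3       Fay      14  shipped
4       Eli      85     paid
6     Quinn      60     paid
7       Gus      35     paid
8       Eli      10  pending
9       Fay      44  shipped
10     Omar      12  shipped
11      Gus      86     paid
12      Gus       8  shipped
13     Omar      98  pending
value_counts of status:
status
paid       5
pending    4
shipped    4
Name: count, dtype: int64
reset_index():
    status  count
0     paid      5
1  pending      4
2  shipped      4
Taking the mean of column 'count' gives 4.33333333333.

4.33333333333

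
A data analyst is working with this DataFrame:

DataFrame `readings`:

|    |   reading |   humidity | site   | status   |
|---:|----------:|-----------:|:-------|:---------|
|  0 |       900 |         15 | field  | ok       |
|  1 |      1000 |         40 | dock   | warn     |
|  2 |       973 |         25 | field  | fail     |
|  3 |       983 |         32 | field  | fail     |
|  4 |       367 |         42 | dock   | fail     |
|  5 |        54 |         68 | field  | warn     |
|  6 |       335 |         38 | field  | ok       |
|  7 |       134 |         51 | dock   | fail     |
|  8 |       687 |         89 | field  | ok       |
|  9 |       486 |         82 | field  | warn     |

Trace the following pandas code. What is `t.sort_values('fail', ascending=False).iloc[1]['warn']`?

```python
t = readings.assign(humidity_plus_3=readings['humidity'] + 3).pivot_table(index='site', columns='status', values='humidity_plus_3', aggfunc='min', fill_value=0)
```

71

add column humidity_plus_3 = readings['humidity'] + 3:
   reading  humidity   site status  humidity_plus_3
0      900        15  field     ok               18
1     1000        40   dock   warn               43
2      973        25  field   fail               28
3      983        32  field   fail               35
4      367        42   dock   fail               45
5       54        68  field   warn               71
6      335        38  field     ok               41
7      134        51   dock   fail               54
8      687        89  field     ok               92
9      486        82  field   warn               85
pivot: rows=site, cols=status, min(humidity_plus_3):
status  fail  ok  warn
site                  
dock      45   0    43
field     28  18    71
sort by fail descending:
status  fail  ok  warn
site                  
dock      45   0    43
field     28  18    71
Finally, value at position 1, column 'warn' = 71.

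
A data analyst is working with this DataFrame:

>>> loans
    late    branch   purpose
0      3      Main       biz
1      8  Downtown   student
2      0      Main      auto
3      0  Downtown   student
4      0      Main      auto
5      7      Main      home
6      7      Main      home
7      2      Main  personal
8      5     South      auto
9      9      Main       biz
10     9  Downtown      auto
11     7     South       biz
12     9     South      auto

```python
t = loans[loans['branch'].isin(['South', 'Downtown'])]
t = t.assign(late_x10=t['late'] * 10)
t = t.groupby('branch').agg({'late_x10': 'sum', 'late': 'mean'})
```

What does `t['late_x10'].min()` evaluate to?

170

filter rows where branch in ['South', 'Downtown']:
    late    branch  purpose
1      8  Downtown  student
3      0  Downtown  student
8      5     South     auto
10     9  Downtown     auto
11     7     South      biz
12     9     South     auto
add column late_x10 = t['late'] * 10:
    late    branch  purpose  late_x10
1      8  Downtown  student        80
3      0  Downtown  student         0
8      5     South     auto        50
10     9  Downtown     auto        90
11     7     South      biz        70
12     9     South     auto        90
group by branch: sum(late_x10), mean(late):
          late_x10      late
branch                      
Downtown       170  5.666667
South          210  7.000000
Hence 170.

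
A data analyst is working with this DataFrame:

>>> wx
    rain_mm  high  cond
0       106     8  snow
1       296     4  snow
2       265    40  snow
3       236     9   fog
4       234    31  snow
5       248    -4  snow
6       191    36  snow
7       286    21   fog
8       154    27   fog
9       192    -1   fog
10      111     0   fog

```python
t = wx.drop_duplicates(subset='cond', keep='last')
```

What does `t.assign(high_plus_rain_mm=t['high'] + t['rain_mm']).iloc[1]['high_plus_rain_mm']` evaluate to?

111

drop duplicate cond (keep=last):
    rain_mm  high  cond
6       191    36  snow
10      111     0   fog
add column high_plus_rain_mm = t['high'] + t['rain_mm']:
    rain_mm  high  cond  high_plus_rain_mm
6       191    36  snow                227
10      111     0   fog                111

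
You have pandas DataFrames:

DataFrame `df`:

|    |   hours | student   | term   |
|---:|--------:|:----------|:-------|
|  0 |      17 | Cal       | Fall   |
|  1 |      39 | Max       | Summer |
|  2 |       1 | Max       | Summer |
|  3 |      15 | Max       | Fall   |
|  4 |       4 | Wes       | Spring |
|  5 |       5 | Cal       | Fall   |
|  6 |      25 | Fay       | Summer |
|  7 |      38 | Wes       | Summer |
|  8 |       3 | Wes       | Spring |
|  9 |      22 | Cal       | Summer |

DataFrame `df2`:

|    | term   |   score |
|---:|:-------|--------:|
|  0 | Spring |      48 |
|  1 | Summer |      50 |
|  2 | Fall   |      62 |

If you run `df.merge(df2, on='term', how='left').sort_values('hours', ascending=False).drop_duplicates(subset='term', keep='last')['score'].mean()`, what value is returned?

53.3333333333

merge on 'term' (how='left') → 10 rows:
   hours student    term  score
0     17     Cal    Fall     62
1     39     Max  Summer     50
2      1     Max  Summer     50
3     15     Max    Fall     62
4      4     Wes  Spring     48
5      5     Cal    Fall     62
6     25     Fay  Summer     50
7     38     Wes  Summer     50
8      3     Wes  Spring     48
9     22     Cal  Summer     50
sort by hours descending:
   hours student    term  score
1     39     Max  Summer     50
7     38     Wes  Summer     50
6     25     Fay  Summer     50
9     22     Cal  Summer     50
0     17     Cal    Fall     62
3     15     Max    Fall     62
5      5     Cal    Fall     62
4      4     Wes  Spring     48
8      3     Wes  Spring     48
2      1     Max  Summer     50
drop duplicate term (keep=last):
   hours student    term  score
5      5     Cal    Fall     62
8      3     Wes  Spring     48
2      1     Max  Summer     50
Finally, mean of column 'score' = 53.3333333333.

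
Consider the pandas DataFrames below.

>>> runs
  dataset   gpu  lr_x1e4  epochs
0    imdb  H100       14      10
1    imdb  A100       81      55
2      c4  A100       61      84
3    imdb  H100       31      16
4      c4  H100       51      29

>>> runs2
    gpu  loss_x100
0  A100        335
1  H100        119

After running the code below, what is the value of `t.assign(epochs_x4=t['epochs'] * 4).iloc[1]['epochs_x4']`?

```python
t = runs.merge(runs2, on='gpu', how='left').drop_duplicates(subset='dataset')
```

merge on 'gpu' (how='left') → 5 rows:
  dataset   gpu  lr_x1e4  epochs  loss_x100
0    imdb  H100       14      10        119
1    imdb  A100       81      55        335
2      c4  A100       61      84        335
3    imdb  H100       31      16        119
4      c4  H100       51      29        119
drop duplicate dataset (keep=first):
  dataset   gpu  lr_x1e4  epochs  loss_x100
0    imdb  H100       14      10        119
2      c4  A100       61      84        335
add column epochs_x4 = t['epochs'] * 4:
  dataset   gpu  lr_x1e4  epochs  loss_x100  epochs_x4
0    imdb  H100       14      10        119         40
2      c4  A100       61      84        335        336

336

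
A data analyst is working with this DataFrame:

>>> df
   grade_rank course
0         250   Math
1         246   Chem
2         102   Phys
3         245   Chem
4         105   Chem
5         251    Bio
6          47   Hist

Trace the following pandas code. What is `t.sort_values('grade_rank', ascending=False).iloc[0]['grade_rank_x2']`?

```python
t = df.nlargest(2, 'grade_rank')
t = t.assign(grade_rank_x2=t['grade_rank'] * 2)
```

take 2 rows with largest grade_rank:
   grade_rank course
5         251    Bio
0         250   Math
add column grade_rank_x2 = t['grade_rank'] * 2:
   grade_rank course  grade_rank_x2
5         251    Bio            502
0         250   Math            500
sort by grade_rank descending:
   grade_rank course  grade_rank_x2
5         251    Bio            502
0         250   Math            500
The value at position 0, column 'grade_rank_x2' is 502.

502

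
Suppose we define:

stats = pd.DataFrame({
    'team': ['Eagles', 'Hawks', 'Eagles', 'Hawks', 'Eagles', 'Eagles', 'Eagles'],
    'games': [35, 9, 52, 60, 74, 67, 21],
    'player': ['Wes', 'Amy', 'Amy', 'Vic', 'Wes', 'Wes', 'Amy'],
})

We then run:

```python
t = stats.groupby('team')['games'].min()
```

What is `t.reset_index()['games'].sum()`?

group by team, min of games:
team
Eagles    21
Hawks      9
Name: games, dtype: int64
reset_index():
     team  games
0  Eagles     21
1   Hawks      9
Then the sum of column 'games': 30

30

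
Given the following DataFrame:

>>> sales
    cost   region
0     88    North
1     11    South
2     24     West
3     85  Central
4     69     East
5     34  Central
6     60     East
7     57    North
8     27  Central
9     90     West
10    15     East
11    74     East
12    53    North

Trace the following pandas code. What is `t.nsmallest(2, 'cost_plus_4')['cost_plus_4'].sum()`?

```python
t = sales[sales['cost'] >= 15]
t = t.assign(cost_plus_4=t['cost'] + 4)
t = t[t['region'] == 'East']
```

filter rows where cost >= 15:
    cost   region
0     88    North
2     24     West
3     85  Central
4     69     East
5     34  Central
6     60     East
7     57    North
8     27  Central
9     90     West
10    15     East
11    74     East
12    53    North
add column cost_plus_4 = t['cost'] + 4:
    cost   region  cost_plus_4
0     88    North           92
2     24     West           28
3     85  Central           89
4     69     East           73
5     34  Central           38
6     60     East           64
7     57    North           61
8     27  Central           31
9     90     West           94
10    15     East           19
11    74     East           78
12    53    North           57
filter rows where region == 'East':
    cost region  cost_plus_4
4     69   East           73
6     60   East           64
10    15   East           19
11    74   East           78
take 2 rows with smallest cost_plus_4:
    cost region  cost_plus_4
10    15   East           19
6     60   East           64
sum of column 'cost_plus_4' → 83

83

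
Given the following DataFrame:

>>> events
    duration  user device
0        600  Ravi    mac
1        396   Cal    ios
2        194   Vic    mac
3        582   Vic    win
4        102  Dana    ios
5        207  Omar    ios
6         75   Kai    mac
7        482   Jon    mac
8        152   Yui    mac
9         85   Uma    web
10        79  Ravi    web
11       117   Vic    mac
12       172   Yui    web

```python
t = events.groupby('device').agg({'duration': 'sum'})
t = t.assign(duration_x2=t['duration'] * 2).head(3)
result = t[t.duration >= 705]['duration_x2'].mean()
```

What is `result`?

2325.0

group by device, sum of duration:
        duration
device          
ios          705
mac         1620
web          336
win          582
add column duration_x2 = t['duration'] * 2:
        duration  duration_x2
device                       
ios          705         1410
mac         1620         3240
web          336          672
win          582         1164
take first 3 rows:
        duration  duration_x2
device                       
ios          705         1410
mac         1620         3240
web          336          672
filter rows where duration >= 705:
        duration  duration_x2
device                       
ios          705         1410
mac         1620         3240
mean of column 'duration_x2' → 2325.0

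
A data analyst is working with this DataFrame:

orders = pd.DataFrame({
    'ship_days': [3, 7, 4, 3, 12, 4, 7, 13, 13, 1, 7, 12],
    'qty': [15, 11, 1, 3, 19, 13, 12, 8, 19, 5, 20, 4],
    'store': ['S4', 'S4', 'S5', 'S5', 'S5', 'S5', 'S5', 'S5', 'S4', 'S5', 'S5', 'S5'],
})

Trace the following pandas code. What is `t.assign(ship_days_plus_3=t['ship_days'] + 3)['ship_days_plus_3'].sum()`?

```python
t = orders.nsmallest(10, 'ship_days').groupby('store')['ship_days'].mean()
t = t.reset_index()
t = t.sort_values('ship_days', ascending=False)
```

17.25

take 10 rows with smallest ship_days:
    ship_days  qty store
9           1    5    S5
0           3   15    S4
3           3    3    S5
2           4    1    S5
5           4   13    S5
1           7   11    S4
6           7   12    S5
10          7   20    S5
4          12   19    S5
11         12    4    S5
group by store, mean of ship_days:
store
S4    5.00
S5    6.25
Name: ship_days, dtype: float64
reset_index():
  store  ship_days
0    S4       5.00
1    S5       6.25
sort by ship_days descending:
  store  ship_days
1    S5       6.25
0    S4       5.00
add column ship_days_plus_3 = t['ship_days'] + 3:
  store  ship_days  ship_days_plus_3
1    S5       6.25              9.25
0    S4       5.00              8.00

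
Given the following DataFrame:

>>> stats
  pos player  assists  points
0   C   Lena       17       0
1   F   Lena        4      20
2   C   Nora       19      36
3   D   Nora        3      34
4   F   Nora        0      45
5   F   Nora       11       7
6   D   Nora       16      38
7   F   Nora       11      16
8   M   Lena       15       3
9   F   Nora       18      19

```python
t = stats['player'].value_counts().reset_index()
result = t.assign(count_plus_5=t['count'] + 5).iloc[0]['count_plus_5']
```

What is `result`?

12

value_counts of player:
player
Nora    7
Lena    3
Name: count, dtype: int64
reset_index():
  player  count
0   Nora      7
1   Lena      3
add column count_plus_5 = t['count'] + 5:
  player  count  count_plus_5
0   Nora      7            12
1   Lena      3             8
Taking the value at position 0, column 'count_plus_5' gives 12.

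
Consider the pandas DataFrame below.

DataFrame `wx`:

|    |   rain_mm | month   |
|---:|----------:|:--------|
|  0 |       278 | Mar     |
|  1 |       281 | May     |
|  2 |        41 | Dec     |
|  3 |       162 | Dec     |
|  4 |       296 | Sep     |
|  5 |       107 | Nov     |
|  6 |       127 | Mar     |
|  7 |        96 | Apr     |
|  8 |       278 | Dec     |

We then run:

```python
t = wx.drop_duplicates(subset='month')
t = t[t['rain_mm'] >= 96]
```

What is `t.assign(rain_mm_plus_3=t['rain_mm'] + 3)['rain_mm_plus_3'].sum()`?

drop duplicate month (keep=first):
   rain_mm month
0      278   Mar
1      281   May
2       41   Dec
4      296   Sep
5      107   Nov
7       96   Apr
filter rows where rain_mm >= 96:
   rain_mm month
0      278   Mar
1      281   May
4      296   Sep
5      107   Nov
7       96   Apr
add column rain_mm_plus_3 = t['rain_mm'] + 3:
   rain_mm month  rain_mm_plus_3
0      278   Mar             281
1      281   May             284
4      296   Sep             299
5      107   Nov             110
7       96   Apr              99

1073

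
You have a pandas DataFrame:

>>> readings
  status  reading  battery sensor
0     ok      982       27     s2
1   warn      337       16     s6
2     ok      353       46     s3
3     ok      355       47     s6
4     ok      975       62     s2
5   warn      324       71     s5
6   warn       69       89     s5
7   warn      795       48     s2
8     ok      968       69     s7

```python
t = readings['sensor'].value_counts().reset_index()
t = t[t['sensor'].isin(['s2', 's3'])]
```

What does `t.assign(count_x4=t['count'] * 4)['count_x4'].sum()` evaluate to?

value_counts of sensor:
sensor
s2    3
s6    2
s5    2
s3    1
s7    1
Name: count, dtype: int64
reset_index():
  sensor  count
0     s2      3
1     s6      2
2     s5      2
3     s3      1
4     s7      1
filter rows where sensor in ['s2', 's3']:
  sensor  count
0     s2      3
3     s3      1
add column count_x4 = t['count'] * 4:
  sensor  count  count_x4
0     s2      3        12
3     s3      1         4

16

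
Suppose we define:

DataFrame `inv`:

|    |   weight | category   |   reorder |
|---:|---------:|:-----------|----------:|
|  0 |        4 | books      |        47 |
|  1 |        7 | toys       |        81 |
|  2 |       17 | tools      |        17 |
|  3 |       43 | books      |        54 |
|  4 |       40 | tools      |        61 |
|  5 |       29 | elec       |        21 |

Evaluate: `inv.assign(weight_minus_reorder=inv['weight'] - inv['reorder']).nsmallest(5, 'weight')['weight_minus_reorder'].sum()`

-130

add column weight_minus_reorder = inv['weight'] - inv['reorder']:
   weight category  reorder  weight_minus_reorder
0       4    books       47                   -43
1       7     toys       81                   -74
2      17    tools       17                     0
3      43    books       54                   -11
4      40    tools       61                   -21
5      29     elec       21                     8
take 5 rows with smallest weight:
   weight category  reorder  weight_minus_reorder
0       4    books       47                   -43
1       7     toys       81                   -74
2      17    tools       17                     0
5      29     elec       21                     8
4      40    tools       61                   -21
So sum() = -130.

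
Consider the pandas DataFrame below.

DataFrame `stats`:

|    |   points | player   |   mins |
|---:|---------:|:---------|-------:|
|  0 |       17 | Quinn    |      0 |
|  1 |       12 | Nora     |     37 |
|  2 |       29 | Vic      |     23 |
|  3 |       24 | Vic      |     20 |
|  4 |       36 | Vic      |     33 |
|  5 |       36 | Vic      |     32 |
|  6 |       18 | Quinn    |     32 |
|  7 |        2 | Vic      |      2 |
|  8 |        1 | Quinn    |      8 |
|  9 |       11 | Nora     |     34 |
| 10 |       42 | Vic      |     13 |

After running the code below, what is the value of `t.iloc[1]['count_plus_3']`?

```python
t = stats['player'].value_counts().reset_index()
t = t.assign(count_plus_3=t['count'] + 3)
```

6

value_counts of player:
player
Vic      6
Quinn    3
Nora     2
Name: count, dtype: int64
reset_index():
  player  count
0    Vic      6
1  Quinn      3
2   Nora      2
add column count_plus_3 = t['count'] + 3:
  player  count  count_plus_3
0    Vic      6             9
1  Quinn      3             6
2   Nora      2             5
Taking the value at position 1, column 'count_plus_3' gives 6.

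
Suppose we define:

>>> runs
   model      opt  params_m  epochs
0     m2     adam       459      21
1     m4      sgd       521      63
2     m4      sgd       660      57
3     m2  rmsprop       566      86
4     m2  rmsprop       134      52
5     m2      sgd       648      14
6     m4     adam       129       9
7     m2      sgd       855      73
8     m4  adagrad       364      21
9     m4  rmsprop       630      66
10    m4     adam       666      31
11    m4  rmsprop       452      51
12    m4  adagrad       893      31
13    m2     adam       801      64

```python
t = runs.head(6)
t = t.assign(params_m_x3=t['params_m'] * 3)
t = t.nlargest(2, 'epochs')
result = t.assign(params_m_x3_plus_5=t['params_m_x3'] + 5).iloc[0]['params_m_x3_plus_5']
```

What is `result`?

take first 6 rows:
  model      opt  params_m  epochs
0    m2     adam       459      21
1    m4      sgd       521      63
2    m4      sgd       660      57
3    m2  rmsprop       566      86
4    m2  rmsprop       134      52
5    m2      sgd       648      14
add column params_m_x3 = t['params_m'] * 3:
  model      opt  params_m  epochs  params_m_x3
0    m2     adam       459      21         1377
1    m4      sgd       521      63         1563
2    m4      sgd       660      57         1980
3    m2  rmsprop       566      86         1698
4    m2  rmsprop       134      52          402
5    m2      sgd       648      14         1944
take 2 rows with largest epochs:
  model      opt  params_m  epochs  params_m_x3
3    m2  rmsprop       566      86         1698
1    m4      sgd       521      63         1563
add column params_m_x3_plus_5 = t['params_m_x3'] + 5:
  model      opt  params_m  epochs  params_m_x3  params_m_x3_plus_5
3    m2  rmsprop       566      86         1698                1703
1    m4      sgd       521      63         1563                1568
So iloc[0]['params_m_x3_plus_5'] = 1703.

1703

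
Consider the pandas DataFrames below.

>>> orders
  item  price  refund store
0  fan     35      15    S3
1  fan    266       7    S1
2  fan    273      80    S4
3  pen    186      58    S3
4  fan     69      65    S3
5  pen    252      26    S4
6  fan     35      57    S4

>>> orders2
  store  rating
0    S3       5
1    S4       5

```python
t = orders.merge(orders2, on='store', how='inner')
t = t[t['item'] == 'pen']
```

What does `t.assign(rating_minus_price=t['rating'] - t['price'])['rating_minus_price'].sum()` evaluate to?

-428

merge on 'store' (how='inner') → 6 rows:
  item  price  refund store  rating
0  fan     35      15    S3       5
1  fan    273      80    S4       5
2  pen    186      58    S3       5
3  fan     69      65    S3       5
4  pen    252      26    S4       5
5  fan     35      57    S4       5
filter rows where item == 'pen':
  item  price  refund store  rating
2  pen    186      58    S3       5
4  pen    252      26    S4       5
add column rating_minus_price = t['rating'] - t['price']:
  item  price  refund store  rating  rating_minus_price
2  pen    186      58    S3       5                -181
4  pen    252      26    S4       5                -247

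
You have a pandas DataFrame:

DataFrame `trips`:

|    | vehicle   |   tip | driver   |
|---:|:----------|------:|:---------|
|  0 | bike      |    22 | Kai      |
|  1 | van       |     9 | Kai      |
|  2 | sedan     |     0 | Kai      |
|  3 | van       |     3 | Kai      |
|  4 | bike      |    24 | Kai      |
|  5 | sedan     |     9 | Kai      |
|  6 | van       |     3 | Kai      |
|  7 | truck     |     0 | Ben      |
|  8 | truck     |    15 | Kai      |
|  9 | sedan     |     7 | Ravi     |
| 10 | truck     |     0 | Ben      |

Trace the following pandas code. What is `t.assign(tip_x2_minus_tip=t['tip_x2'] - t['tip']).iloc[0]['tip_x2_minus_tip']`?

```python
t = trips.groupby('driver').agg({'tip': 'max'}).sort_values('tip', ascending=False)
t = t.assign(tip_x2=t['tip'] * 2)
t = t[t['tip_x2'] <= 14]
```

7

group by driver, max of tip:
        tip
driver     
Ben       0
Kai      24
Ravi      7
sort by tip descending:
        tip
driver     
Kai      24
Ravi      7
Ben       0
add column tip_x2 = t['tip'] * 2:
        tip  tip_x2
driver             
Kai      24      48
Ravi      7      14
Ben       0       0
filter rows where tip_x2 <= 14:
        tip  tip_x2
driver             
Ravi      7      14
Ben       0       0
add column tip_x2_minus_tip = t['tip_x2'] - t['tip']:
        tip  tip_x2  tip_x2_minus_tip
driver                               
Ravi      7      14                 7
Ben       0       0                 0
Then the value at position 0, column 'tip_x2_minus_tip': 7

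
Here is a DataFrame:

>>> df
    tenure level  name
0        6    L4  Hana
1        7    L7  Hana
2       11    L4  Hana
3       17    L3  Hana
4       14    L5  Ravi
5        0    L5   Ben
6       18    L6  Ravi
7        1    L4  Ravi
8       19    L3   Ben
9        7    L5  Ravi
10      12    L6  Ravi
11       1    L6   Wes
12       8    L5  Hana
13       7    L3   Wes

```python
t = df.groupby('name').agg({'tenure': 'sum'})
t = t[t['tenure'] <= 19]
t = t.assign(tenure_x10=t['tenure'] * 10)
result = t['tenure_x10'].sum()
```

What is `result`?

270

group by name, sum of tenure:
      tenure
name        
Ben       19
Hana      49
Ravi      52
Wes        8
filter rows where tenure <= 19:
      tenure
name        
Ben       19
Wes        8
add column tenure_x10 = t['tenure'] * 10:
      tenure  tenure_x10
name                    
Ben       19         190
Wes        8          80
Taking the sum of column 'tenure_x10' gives 270.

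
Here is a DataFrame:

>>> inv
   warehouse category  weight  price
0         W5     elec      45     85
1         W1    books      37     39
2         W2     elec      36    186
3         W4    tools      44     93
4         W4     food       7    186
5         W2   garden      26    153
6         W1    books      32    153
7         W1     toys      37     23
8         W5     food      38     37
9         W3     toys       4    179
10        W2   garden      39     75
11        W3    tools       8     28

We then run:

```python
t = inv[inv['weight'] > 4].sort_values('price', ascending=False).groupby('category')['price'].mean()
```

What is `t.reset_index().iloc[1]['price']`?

filter rows where weight > 4:
   warehouse category  weight  price
0         W5     elec      45     85
1         W1    books      37     39
2         W2     elec      36    186
3         W4    tools      44     93
4         W4     food       7    186
5         W2   garden      26    153
6         W1    books      32    153
7         W1     toys      37     23
8         W5     food      38     37
10        W2   garden      39     75
11        W3    tools       8     28
sort by price descending:
   warehouse category  weight  price
2         W2     elec      36    186
4         W4     food       7    186
5         W2   garden      26    153
6         W1    books      32    153
3         W4    tools      44     93
0         W5     elec      45     85
10        W2   garden      39     75
1         W1    books      37     39
8         W5     food      38     37
11        W3    tools       8     28
7         W1     toys      37     23
group by category, mean of price:
category
books      96.0
elec      135.5
food      111.5
garden    114.0
tools      60.5
toys       23.0
Name: price, dtype: float64
reset_index():
  category  price
0    books   96.0
1     elec  135.5
2     food  111.5
3   garden  114.0
4    tools   60.5
5     toys   23.0
Taking the value at position 1, column 'price' gives 135.5.

135.5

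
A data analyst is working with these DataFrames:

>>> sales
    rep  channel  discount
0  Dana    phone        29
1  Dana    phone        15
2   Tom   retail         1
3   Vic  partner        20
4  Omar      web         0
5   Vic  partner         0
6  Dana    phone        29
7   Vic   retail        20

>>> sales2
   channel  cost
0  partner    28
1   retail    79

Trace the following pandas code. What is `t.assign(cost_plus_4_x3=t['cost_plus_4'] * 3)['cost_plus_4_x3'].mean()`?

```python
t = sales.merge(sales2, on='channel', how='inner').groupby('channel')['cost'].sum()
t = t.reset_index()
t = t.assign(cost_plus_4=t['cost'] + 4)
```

merge on 'channel' (how='inner') → 4 rows:
   rep  channel  discount  cost
0  Tom   retail         1    79
1  Vic  partner        20    28
2  Vic  partner         0    28
3  Vic   retail        20    79
group by channel, sum of cost:
channel
partner     56
retail     158
Name: cost, dtype: int64
reset_index():
   channel  cost
0  partner    56
1   retail   158
add column cost_plus_4 = t['cost'] + 4:
   channel  cost  cost_plus_4
0  partner    56           60
1   retail   158          162
add column cost_plus_4_x3 = t['cost_plus_4'] * 3:
   channel  cost  cost_plus_4  cost_plus_4_x3
0  partner    56           60             180
1   retail   158          162             486
mean of column 'cost_plus_4_x3' → 333.0

333.0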